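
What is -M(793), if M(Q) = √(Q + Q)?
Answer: -√1586 ≈ -39.825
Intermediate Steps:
M(Q) = √2*√Q (M(Q) = √(2*Q) = √2*√Q)
-M(793) = -√2*√793 = -√1586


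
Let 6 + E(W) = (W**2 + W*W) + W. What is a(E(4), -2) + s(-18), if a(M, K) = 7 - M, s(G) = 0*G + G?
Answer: -41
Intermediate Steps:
s(G) = G (s(G) = 0 + G = G)
E(W) = -6 + W + 2*W**2 (E(W) = -6 + ((W**2 + W*W) + W) = -6 + ((W**2 + W**2) + W) = -6 + (2*W**2 + W) = -6 + (W + 2*W**2) = -6 + W + 2*W**2)
a(E(4), -2) + s(-18) = (7 - (-6 + 4 + 2*4**2)) - 18 = (7 - (-6 + 4 + 2*16)) - 18 = (7 - (-6 + 4 + 32)) - 18 = (7 - 1*30) - 18 = (7 - 30) - 18 = -23 - 18 = -41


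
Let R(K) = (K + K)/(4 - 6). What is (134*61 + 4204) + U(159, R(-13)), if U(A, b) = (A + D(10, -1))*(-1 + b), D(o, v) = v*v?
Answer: 14298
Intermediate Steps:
D(o, v) = v²
R(K) = -K (R(K) = (2*K)/(-2) = (2*K)*(-½) = -K)
U(A, b) = (1 + A)*(-1 + b) (U(A, b) = (A + (-1)²)*(-1 + b) = (A + 1)*(-1 + b) = (1 + A)*(-1 + b))
(134*61 + 4204) + U(159, R(-13)) = (134*61 + 4204) + (-1 - 1*(-13) - 1*159 + 159*(-1*(-13))) = (8174 + 4204) + (-1 + 13 - 159 + 159*13) = 12378 + (-1 + 13 - 159 + 2067) = 12378 + 1920 = 14298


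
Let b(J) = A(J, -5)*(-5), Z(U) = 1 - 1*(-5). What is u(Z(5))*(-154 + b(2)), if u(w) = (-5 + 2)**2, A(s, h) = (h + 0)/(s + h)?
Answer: -1461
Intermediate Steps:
Z(U) = 6 (Z(U) = 1 + 5 = 6)
A(s, h) = h/(h + s)
u(w) = 9 (u(w) = (-3)**2 = 9)
b(J) = 25/(-5 + J) (b(J) = -5/(-5 + J)*(-5) = 25/(-5 + J))
u(Z(5))*(-154 + b(2)) = 9*(-154 + 25/(-5 + 2)) = 9*(-154 + 25/(-3)) = 9*(-154 + 25*(-1/3)) = 9*(-154 - 25/3) = 9*(-487/3) = -1461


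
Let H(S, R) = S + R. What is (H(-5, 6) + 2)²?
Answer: 9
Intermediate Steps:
H(S, R) = R + S
(H(-5, 6) + 2)² = ((6 - 5) + 2)² = (1 + 2)² = 3² = 9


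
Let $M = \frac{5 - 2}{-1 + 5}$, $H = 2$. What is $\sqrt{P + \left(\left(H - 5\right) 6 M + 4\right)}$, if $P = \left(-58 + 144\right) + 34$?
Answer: $\frac{\sqrt{442}}{2} \approx 10.512$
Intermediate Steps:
$P = 120$ ($P = 86 + 34 = 120$)
$M = \frac{3}{4} \approx 0.75$
$\sqrt{P + \left(\left(H - 5\right) 6 M + 4\right)} = \sqrt{120 + \left(\left(2 - 5\right) 6 \cdot \frac{3}{4} + 4\right)} = \sqrt{120 + \left(\left(-3\right) 6 \cdot \frac{3}{4} + 4\right)} = \sqrt{120 + \left(\left(-18\right) \frac{3}{4} + 4\right)} = \sqrt{120 + \left(- \frac{27}{2} + 4\right)} = \sqrt{120 - \frac{19}{2}} = \sqrt{\frac{221}{2}} = \frac{\sqrt{442}}{2}$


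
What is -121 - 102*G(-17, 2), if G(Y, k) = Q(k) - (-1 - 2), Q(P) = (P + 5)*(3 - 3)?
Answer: -427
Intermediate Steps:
Q(P) = 0 (Q(P) = (5 + P)*0 = 0)
G(Y, k) = 3 (G(Y, k) = 0 - (-1 - 2) = 0 - 1*(-3) = 0 + 3 = 3)
-121 - 102*G(-17, 2) = -121 - 102*3 = -121 - 306 = -427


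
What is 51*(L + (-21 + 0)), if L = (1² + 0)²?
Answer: -1020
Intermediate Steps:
L = 1 (L = (1 + 0)² = 1² = 1)
51*(L + (-21 + 0)) = 51*(1 + (-21 + 0)) = 51*(1 - 21) = 51*(-20) = -1020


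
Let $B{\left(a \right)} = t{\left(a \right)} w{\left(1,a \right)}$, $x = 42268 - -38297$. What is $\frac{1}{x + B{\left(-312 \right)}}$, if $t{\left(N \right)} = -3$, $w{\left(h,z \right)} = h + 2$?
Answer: $\frac{1}{80556} \approx 1.2414 \cdot 10^{-5}$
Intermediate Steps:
$w{\left(h,z \right)} = 2 + h$
$x = 80565$ ($x = 42268 + 38297 = 80565$)
$B{\left(a \right)} = -9$ ($B{\left(a \right)} = - 3 \left(2 + 1\right) = \left(-3\right) 3 = -9$)
$\frac{1}{x + B{\left(-312 \right)}} = \frac{1}{80565 - 9} = \frac{1}{80556}$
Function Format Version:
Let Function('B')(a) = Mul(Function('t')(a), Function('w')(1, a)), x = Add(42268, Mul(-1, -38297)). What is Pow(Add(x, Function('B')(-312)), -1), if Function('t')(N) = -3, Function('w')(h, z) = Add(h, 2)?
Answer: Rational(1, 80556) ≈ 1.2414e-5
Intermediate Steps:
Function('w')(h, z) = Add(2, h)
x = 80565 (x = Add(42268, 38297) = 80565)
Function('B')(a) = -9 (Function('B')(a) = Mul(-3, Add(2, 1)) = Mul(-3, 3) = -9)
Pow(Add(x, Function('B')(-312)), -1) = Pow(Add(80565, -9), -1) = Pow(80556, -1) = Rational(1, 80556)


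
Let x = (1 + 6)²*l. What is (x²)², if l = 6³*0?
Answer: 0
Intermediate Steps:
l = 0 (l = 216*0 = 0)
x = 0 (x = (1 + 6)²*0 = 7²*0 = 49*0 = 0)
(x²)² = (0²)² = 0² = 0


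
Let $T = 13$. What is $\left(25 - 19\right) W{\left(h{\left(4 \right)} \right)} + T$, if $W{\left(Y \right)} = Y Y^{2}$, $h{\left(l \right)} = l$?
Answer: $397$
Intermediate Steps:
$W{\left(Y \right)} = Y^{3}$
$\left(25 - 19\right) W{\left(h{\left(4 \right)} \right)} + T = \left(25 - 19\right) 4^{3} + 13 = \left(25 - 19\right) 64 + 13 = 6 \cdot 64 + 13 = 384 + 13 = 397$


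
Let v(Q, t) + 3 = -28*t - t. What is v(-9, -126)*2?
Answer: 7302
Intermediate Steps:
v(Q, t) = -3 - 29*t (v(Q, t) = -3 + (-28*t - t) = -3 - 29*t)
v(-9, -126)*2 = (-3 - 29*(-126))*2 = (-3 + 3654)*2 = 3651*2 = 7302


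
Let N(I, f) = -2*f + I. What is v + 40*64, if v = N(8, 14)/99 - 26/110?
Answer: 1266983/495 ≈ 2559.6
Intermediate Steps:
N(I, f) = I - 2*f
v = -217/495 (v = (8 - 2*14)/99 - 26/110 = (8 - 28)*(1/99) - 26*1/110 = -20*1/99 - 13/55 = -20/99 - 13/55 = -217/495 ≈ -0.43838)
v + 40*64 = -217/495 + 40*64 = -217/495 + 2560 = 1266983/495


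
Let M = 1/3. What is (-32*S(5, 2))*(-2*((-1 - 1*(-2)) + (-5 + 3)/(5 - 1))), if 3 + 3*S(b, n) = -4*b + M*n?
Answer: -2144/9 ≈ -238.22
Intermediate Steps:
M = 1/3 ≈ 0.33333
S(b, n) = -1 - 4*b/3 + n/9 (S(b, n) = -1 + (-4*b + n/3)/3 = -1 + (-4*b/3 + n/9) = -1 - 4*b/3 + n/9)
(-32*S(5, 2))*(-2*((-1 - 1*(-2)) + (-5 + 3)/(5 - 1))) = (-32*(-1 - 4/3*5 + (1/9)*2))*(-2*((-1 - 1*(-2)) + (-5 + 3)/(5 - 1))) = (-32*(-1 - 20/3 + 2/9))*(-2*((-1 + 2) - 2/4)) = (-32*(-67/9))*(-2*(1 - 2*1/4)) = 2144*(-2*(1 - 1/2))/9 = 2144*(-2*1/2)/9 = (2144/9)*(-1) = -2144/9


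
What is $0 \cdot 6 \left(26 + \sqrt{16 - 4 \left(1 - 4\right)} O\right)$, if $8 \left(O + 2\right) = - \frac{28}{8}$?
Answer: $0$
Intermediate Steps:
$O = - \frac{39}{16}$ ($O = -2 + \frac{\left(-28\right) \frac{1}{8}}{8} = -2 + \frac{1}{8} \left(- \frac{7}{2}\right) = -2 - \frac{7}{16} = - \frac{39}{16} \approx -2.4375$)
$0 \cdot 6 \left(26 + \sqrt{16 - 4 \left(1 - 4\right)} O\right) = 0 \cdot 6 \left(26 + \sqrt{16 - 4 \left(1 - 4\right)} \left(- \frac{39}{16}\right)\right) = 0 \left(26 + \sqrt{16 - -12} \left(- \frac{39}{16}\right)\right) = 0 \left(26 + \sqrt{16 + 12} \left(- \frac{39}{16}\right)\right) = 0 \left(26 + \sqrt{28} \left(- \frac{39}{16}\right)\right) = 0 \left(26 + 2 \sqrt{7} \left(- \frac{39}{16}\right)\right) = 0 \left(26 - \frac{39 \sqrt{7}}{8}\right) = 0$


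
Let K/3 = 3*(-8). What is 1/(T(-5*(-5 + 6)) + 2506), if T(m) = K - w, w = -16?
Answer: 1/2450 ≈ 0.00040816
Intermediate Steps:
K = -72 (K = 3*(3*(-8)) = 3*(-24) = -72)
T(m) = -56 (T(m) = -72 - 1*(-16) = -72 + 16 = -56)
1/(T(-5*(-5 + 6)) + 2506) = 1/(-56 + 2506) = 1/2450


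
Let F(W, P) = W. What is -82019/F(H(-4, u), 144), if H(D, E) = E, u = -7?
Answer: 11717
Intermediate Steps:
-82019/F(H(-4, u), 144) = -82019/(-7) = -82019*(-1/7) = 11717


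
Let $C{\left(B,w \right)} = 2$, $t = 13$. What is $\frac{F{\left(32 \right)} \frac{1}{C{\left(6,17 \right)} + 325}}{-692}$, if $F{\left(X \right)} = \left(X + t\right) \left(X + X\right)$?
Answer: $- \frac{240}{18857} \approx -0.012727$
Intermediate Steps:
$F{\left(X \right)} = 2 X \left(13 + X\right)$ ($F{\left(X \right)} = \left(X + 13\right) \left(X + X\right) = \left(13 + X\right) 2 X = 2 X \left(13 + X\right)$)
$\frac{F{\left(32 \right)} \frac{1}{C{\left(6,17 \right)} + 325}}{-692} = \frac{2 \cdot 32 \left(13 + 32\right) \frac{1}{2 + 325}}{-692} = \frac{2 \cdot 32 \cdot 45}{327} \left(- \frac{1}{692}\right) = 2880 \cdot \frac{1}{327} \left(- \frac{1}{692}\right) = \frac{960}{109} \left(- \frac{1}{692}\right) = - \frac{240}{18857}$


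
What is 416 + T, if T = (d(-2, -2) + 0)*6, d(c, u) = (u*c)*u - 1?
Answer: 362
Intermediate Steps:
d(c, u) = -1 + c*u² (d(c, u) = (c*u)*u - 1 = c*u² - 1 = -1 + c*u²)
T = -54 (T = ((-1 - 2*(-2)²) + 0)*6 = ((-1 - 2*4) + 0)*6 = ((-1 - 8) + 0)*6 = (-9 + 0)*6 = -9*6 = -54)
416 + T = 416 - 54 = 362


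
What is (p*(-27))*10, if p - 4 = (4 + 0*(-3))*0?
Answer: -1080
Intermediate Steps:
p = 4 (p = 4 + (4 + 0*(-3))*0 = 4 + (4 + 0)*0 = 4 + 4*0 = 4 + 0 = 4)
(p*(-27))*10 = (4*(-27))*10 = -108*10 = -1080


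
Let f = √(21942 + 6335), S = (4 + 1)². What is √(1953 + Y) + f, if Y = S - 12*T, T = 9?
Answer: √1870 + √28277 ≈ 211.40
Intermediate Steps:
S = 25 (S = 5² = 25)
f = √28277 ≈ 168.16
Y = -83 (Y = 25 - 12*9 = 25 - 108 = -83)
√(1953 + Y) + f = √(1953 - 83) + √28277 = √1870 + √28277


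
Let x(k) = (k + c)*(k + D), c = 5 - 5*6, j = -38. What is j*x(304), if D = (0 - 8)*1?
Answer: -3138192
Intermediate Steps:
D = -8 (D = -8*1 = -8)
c = -25 (c = 5 - 30 = -25)
x(k) = (-25 + k)*(-8 + k) (x(k) = (k - 25)*(k - 8) = (-25 + k)*(-8 + k))
j*x(304) = -38*(200 + 304² - 33*304) = -38*(200 + 92416 - 10032) = -38*82584 = -3138192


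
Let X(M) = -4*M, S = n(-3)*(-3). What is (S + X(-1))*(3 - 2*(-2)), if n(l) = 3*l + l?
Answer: 280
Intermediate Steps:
n(l) = 4*l
S = 36 (S = (4*(-3))*(-3) = -12*(-3) = 36)
(S + X(-1))*(3 - 2*(-2)) = (36 - 4*(-1))*(3 - 2*(-2)) = (36 + 4)*(3 + 4) = 40*7 = 280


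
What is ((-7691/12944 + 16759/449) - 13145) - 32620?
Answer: -265766114603/5811856 ≈ -45728.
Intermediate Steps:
((-7691/12944 + 16759/449) - 13145) - 32620 = (213475237/5811856 - 13145) - 32620 = -76183371883/5811856 - 32620 = -265766114603/5811856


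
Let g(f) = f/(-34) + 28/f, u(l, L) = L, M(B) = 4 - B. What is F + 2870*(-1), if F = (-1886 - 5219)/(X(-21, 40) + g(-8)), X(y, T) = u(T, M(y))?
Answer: -2362500/739 ≈ -3196.9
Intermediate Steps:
X(y, T) = 4 - y
g(f) = 28/f - f/34 (g(f) = f*(-1/34) + 28/f = -f/34 + 28/f = 28/f - f/34)
F = -241570/739 (F = (-1886 - 5219)/((4 - 1*(-21)) + (28/(-8) - 1/34*(-8))) = -7105/((4 + 21) + (28*(-⅛) + 4/17)) = -7105/(25 + (-7/2 + 4/17)) = -7105/(25 - 111/34) = -7105/739/34 = -7105*34/739 = -241570/739 ≈ -326.89)
F + 2870*(-1) = -241570/739 + 2870*(-1) = -241570/739 - 2870 = -2362500/739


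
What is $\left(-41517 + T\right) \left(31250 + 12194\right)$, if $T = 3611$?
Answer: $-1646788264$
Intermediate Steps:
$\left(-41517 + T\right) \left(31250 + 12194\right) = \left(-41517 + 3611\right) \left(31250 + 12194\right) = \left(-37906\right) 43444 = -1646788264$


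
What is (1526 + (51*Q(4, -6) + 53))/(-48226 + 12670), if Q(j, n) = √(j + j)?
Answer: -1579/35556 - 17*√2/5926 ≈ -0.048466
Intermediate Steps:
Q(j, n) = √2*√j (Q(j, n) = √(2*j) = √2*√j)
(1526 + (51*Q(4, -6) + 53))/(-48226 + 12670) = (1526 + (51*(√2*√4) + 53))/(-48226 + 12670) = (1526 + (51*(√2*2) + 53))/(-35556) = (1526 + (51*(2*√2) + 53))*(-1/35556) = (1526 + (102*√2 + 53))*(-1/35556) = (1526 + (53 + 102*√2))*(-1/35556) = (1579 + 102*√2)*(-1/35556) = -1579/35556 - 17*√2/5926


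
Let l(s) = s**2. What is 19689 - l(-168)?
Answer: -8535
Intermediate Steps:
19689 - l(-168) = 19689 - 1*(-168)**2 = 19689 - 1*28224 = 19689 - 28224 = -8535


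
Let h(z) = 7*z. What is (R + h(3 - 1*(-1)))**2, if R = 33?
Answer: 3721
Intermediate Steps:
(R + h(3 - 1*(-1)))**2 = (33 + 7*(3 - 1*(-1)))**2 = (33 + 7*(3 + 1))**2 = (33 + 7*4)**2 = (33 + 28)**2 = 61**2 = 3721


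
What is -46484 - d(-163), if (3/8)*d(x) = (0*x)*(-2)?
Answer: -46484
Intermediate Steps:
d(x) = 0 (d(x) = 8*((0*x)*(-2))/3 = 8*(0*(-2))/3 = (8/3)*0 = 0)
-46484 - d(-163) = -46484 - 1*0 = -46484 + 0 = -46484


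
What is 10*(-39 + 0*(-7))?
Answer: -390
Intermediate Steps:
10*(-39 + 0*(-7)) = 10*(-39 + 0) = 10*(-39) = -390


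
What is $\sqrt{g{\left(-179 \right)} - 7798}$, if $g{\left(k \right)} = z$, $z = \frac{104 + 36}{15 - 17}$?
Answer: $2 i \sqrt{1967} \approx 88.702 i$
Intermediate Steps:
$z = -70$ ($z = \frac{140}{-2} = 140 \left(- \frac{1}{2}\right) = -70$)
$g{\left(k \right)} = -70$
$\sqrt{g{\left(-179 \right)} - 7798} = \sqrt{-70 - 7798} = \sqrt{-7868} = 2 i \sqrt{1967}$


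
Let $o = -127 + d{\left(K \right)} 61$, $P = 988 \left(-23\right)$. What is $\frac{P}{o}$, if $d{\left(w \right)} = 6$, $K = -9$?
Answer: $- \frac{22724}{239} \approx -95.079$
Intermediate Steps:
$P = -22724$
$o = 239$ ($o = -127 + 6 \cdot 61 = -127 + 366 = 239$)
$\frac{P}{o} = - \frac{22724}{239}$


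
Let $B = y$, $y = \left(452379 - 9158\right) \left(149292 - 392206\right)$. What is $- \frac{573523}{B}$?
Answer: $\frac{573523}{107664585994} \approx 5.3269 \cdot 10^{-6}$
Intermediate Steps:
$y = -107664585994$ ($y = 443221 \left(-242914\right) = -107664585994$)
$B = -107664585994$
$- \frac{573523}{B} = - \frac{573523}{-107664585994} = \left(-573523\right) \left(- \frac{1}{107664585994}\right) = \frac{573523}{107664585994}$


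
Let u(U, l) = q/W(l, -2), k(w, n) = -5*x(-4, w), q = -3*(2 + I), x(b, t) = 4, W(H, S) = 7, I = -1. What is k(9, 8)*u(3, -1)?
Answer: 60/7 ≈ 8.5714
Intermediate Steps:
q = -3 (q = -3*(2 - 1) = -3*1 = -3)
k(w, n) = -20 (k(w, n) = -5*4 = -20)
u(U, l) = -3/7
k(9, 8)*u(3, -1) = -20*(-3/7) = 60/7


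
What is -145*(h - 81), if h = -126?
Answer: 30015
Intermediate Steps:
-145*(h - 81) = -145*(-126 - 81) = -145*(-207) = 30015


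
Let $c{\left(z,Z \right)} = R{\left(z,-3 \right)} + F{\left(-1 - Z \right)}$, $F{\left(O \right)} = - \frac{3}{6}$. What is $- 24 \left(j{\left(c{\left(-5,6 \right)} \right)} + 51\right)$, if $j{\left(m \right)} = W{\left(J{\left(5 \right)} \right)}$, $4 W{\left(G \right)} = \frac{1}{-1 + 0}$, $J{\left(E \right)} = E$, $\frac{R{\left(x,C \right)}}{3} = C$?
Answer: $-1218$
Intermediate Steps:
$R{\left(x,C \right)} = 3 C$
$F{\left(O \right)} = - \frac{1}{2}$ ($F{\left(O \right)} = \left(-3\right) \frac{1}{6} = - \frac{1}{2}$)
$W{\left(G \right)} = - \frac{1}{4}$ ($W{\left(G \right)} = \frac{1}{4 \left(-1 + 0\right)} = \frac{1}{4 \left(-1\right)} = \frac{1}{4} \left(-1\right) = - \frac{1}{4}$)
$c{\left(z,Z \right)} = - \frac{19}{2}$ ($c{\left(z,Z \right)} = 3 \left(-3\right) - \frac{1}{2} = -9 - \frac{1}{2} = - \frac{19}{2}$)
$j{\left(m \right)} = - \frac{1}{4}$
$- 24 \left(j{\left(c{\left(-5,6 \right)} \right)} + 51\right) = - 24 \left(- \frac{1}{4} + 51\right) = \left(-24\right) \frac{203}{4} = -1218$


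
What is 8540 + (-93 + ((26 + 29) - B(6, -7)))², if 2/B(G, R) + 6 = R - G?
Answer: 3601340/361 ≈ 9976.0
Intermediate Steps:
B(G, R) = 2/(-6 + R - G) (B(G, R) = 2/(-6 + (R - G)) = 2/(-6 + R - G))
8540 + (-93 + ((26 + 29) - B(6, -7)))² = 8540 + (-93 + ((26 + 29) - (-2)/(6 + 6 - 1*(-7))))² = 8540 + (-93 + (55 - (-2)/(6 + 6 + 7)))² = 8540 + (-93 + (55 - (-2)/19))² = 8540 + (-93 + (55 - 1*(-2/19)))² = 8540 + (-93 + (55 + 2/19))² = 8540 + (-93 + 1047/19)² = 8540 + (-720/19)² = 8540 + 518400/361 = 3601340/361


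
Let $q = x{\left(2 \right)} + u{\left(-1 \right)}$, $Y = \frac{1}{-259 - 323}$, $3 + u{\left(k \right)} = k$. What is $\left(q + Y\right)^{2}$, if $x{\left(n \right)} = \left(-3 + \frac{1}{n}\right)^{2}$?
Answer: $\frac{6848689}{1354896} \approx 5.0548$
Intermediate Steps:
$u{\left(k \right)} = -3 + k$
$Y = - \frac{1}{582}$ ($Y = \frac{1}{-582} = - \frac{1}{582} \approx -0.0017182$)
$q = \frac{9}{4}$ ($q = \frac{\left(-1 + 3 \cdot 2\right)^{2}}{4} - 4 = \frac{\left(-1 + 6\right)^{2}}{4} - 4 = \frac{5^{2}}{4} - 4 = \frac{1}{4} \cdot 25 - 4 = \frac{25}{4} - 4 = \frac{9}{4} \approx 2.25$)
$\left(q + Y\right)^{2} = \left(\frac{9}{4} - \frac{1}{582}\right)^{2} = \left(\frac{2617}{1164}\right)^{2} = \frac{6848689}{1354896}$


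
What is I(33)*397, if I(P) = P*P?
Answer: 432333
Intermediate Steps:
I(P) = P²
I(33)*397 = 33²*397 = 1089*397 = 432333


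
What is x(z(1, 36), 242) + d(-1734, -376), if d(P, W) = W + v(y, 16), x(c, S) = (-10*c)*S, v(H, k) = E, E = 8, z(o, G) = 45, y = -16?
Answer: -109268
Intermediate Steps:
v(H, k) = 8
x(c, S) = -10*S*c
d(P, W) = 8 + W (d(P, W) = W + 8 = 8 + W)
x(z(1, 36), 242) + d(-1734, -376) = -10*242*45 + (8 - 376) = -108900 - 368 = -109268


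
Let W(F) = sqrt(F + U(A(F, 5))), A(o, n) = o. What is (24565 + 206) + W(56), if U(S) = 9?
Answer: 24771 + sqrt(65) ≈ 24779.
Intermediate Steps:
W(F) = sqrt(9 + F) (W(F) = sqrt(F + 9) = sqrt(9 + F))
(24565 + 206) + W(56) = (24565 + 206) + sqrt(9 + 56) = 24771 + sqrt(65)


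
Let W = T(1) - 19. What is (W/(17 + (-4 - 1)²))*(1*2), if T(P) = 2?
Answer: -17/21 ≈ -0.80952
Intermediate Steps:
W = -17 (W = 2 - 19 = -17)
(W/(17 + (-4 - 1)²))*(1*2) = (-17/(17 + (-4 - 1)²))*(1*2) = -17/(17 + (-5)²)*2 = -17/(17 + 25)*2 = -17/42*2 = -17/21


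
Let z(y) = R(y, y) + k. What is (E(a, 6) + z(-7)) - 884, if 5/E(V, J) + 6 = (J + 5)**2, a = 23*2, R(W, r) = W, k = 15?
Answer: -20147/23 ≈ -875.96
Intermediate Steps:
a = 46
z(y) = 15 + y (z(y) = y + 15 = 15 + y)
E(V, J) = 5/(-6 + (5 + J)**2) (E(V, J) = 5/(-6 + (J + 5)**2) = 5/(-6 + (5 + J)**2))
(E(a, 6) + z(-7)) - 884 = (5/(-6 + (5 + 6)**2) + (15 - 7)) - 884 = (5/(-6 + 11**2) + 8) - 884 = (5/(-6 + 121) + 8) - 884 = (5/115 + 8) - 884 = (5*(1/115) + 8) - 884 = (1/23 + 8) - 884 = 185/23 - 884 = -20147/23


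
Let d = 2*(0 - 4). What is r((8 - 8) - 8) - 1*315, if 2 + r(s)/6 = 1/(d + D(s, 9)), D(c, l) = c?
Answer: -2619/8 ≈ -327.38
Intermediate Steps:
d = -8 (d = 2*(-4) = -8)
r(s) = -12 + 6/(-8 + s)
r((8 - 8) - 8) - 1*315 = 6*(17 - 2*((8 - 8) - 8))/(-8 + ((8 - 8) - 8)) - 1*315 = 6*(17 - 2*(0 - 8))/(-8 + (0 - 8)) - 315 = 6*(17 - 2*(-8))/(-8 - 8) - 315 = 6*(17 + 16)/(-16) - 315 = 6*(-1/16)*33 - 315 = -99/8 - 315 = -2619/8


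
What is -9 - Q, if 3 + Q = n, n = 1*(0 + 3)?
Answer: -9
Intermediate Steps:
n = 3 (n = 1*3 = 3)
Q = 0 (Q = -3 + 3 = 0)
-9 - Q = -9 - 1*0 = -9 + 0 = -9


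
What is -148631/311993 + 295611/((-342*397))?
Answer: -37469596039/14120179194 ≈ -2.6536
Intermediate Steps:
-148631/311993 + 295611/((-342*397)) = -148631*1/311993 + 295611/(-135774) = -148631/311993 + 295611*(-1/135774) = -148631/311993 - 98537/45258 = -37469596039/14120179194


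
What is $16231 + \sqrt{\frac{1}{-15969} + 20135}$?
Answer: $16231 + \frac{\sqrt{5134605413766}}{15969} \approx 16373.0$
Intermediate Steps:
$16231 + \sqrt{\frac{1}{-15969} + 20135} = 16231 + \sqrt{- \frac{1}{15969} + 20135} = 16231 + \sqrt{\frac{321535814}{15969}} = 16231 + \frac{\sqrt{5134605413766}}{15969}$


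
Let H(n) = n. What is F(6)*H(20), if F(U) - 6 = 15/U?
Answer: 170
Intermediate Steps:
F(U) = 6 + 15/U
F(6)*H(20) = (6 + 15/6)*20 = (6 + 15*(⅙))*20 = (6 + 5/2)*20 = (17/2)*20 = 170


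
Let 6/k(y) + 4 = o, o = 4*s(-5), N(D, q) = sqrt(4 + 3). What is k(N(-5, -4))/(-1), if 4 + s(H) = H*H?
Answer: -3/40 ≈ -0.075000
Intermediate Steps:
s(H) = -4 + H**2 (s(H) = -4 + H*H = -4 + H**2)
N(D, q) = sqrt(7)
o = 84 (o = 4*(-4 + (-5)**2) = 4*(-4 + 25) = 4*21 = 84)
k(y) = 3/40 (k(y) = 6/(-4 + 84) = 6/80 = 6*(1/80) = 3/40)
k(N(-5, -4))/(-1) = (3/40)/(-1) = (3/40)*(-1) = -3/40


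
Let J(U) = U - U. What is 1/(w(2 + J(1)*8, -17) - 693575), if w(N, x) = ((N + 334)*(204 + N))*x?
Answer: -1/1870247 ≈ -5.3469e-7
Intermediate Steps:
J(U) = 0
w(N, x) = x*(204 + N)*(334 + N) (w(N, x) = ((334 + N)*(204 + N))*x = ((204 + N)*(334 + N))*x = x*(204 + N)*(334 + N))
1/(w(2 + J(1)*8, -17) - 693575) = 1/(-17*(68136 + (2 + 0*8)**2 + 538*(2 + 0*8)) - 693575) = 1/(-17*(68136 + (2 + 0)**2 + 538*(2 + 0)) - 693575) = 1/(-17*(68136 + 2**2 + 538*2) - 693575) = 1/(-17*(68136 + 4 + 1076) - 693575) = 1/(-17*69216 - 693575) = 1/(-1176672 - 693575) = 1/(-1870247) = -1/1870247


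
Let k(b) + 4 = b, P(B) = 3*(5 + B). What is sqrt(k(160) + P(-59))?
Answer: I*sqrt(6) ≈ 2.4495*I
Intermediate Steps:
P(B) = 15 + 3*B
k(b) = -4 + b
sqrt(k(160) + P(-59)) = sqrt((-4 + 160) + (15 + 3*(-59))) = sqrt(156 + (15 - 177)) = sqrt(156 - 162) = sqrt(-6) = I*sqrt(6)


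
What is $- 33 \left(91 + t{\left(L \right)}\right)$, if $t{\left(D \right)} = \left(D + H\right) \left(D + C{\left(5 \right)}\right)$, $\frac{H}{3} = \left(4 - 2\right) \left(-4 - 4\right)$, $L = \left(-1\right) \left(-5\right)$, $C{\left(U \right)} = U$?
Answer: $11187$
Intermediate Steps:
$L = 5$
$H = -48$ ($H = 3 \left(4 - 2\right) \left(-4 - 4\right) = 3 \cdot 2 \left(-8\right) = 3 \left(-16\right) = -48$)
$t{\left(D \right)} = \left(-48 + D\right) \left(5 + D\right)$ ($t{\left(D \right)} = \left(D - 48\right) \left(D + 5\right) = \left(-48 + D\right) \left(5 + D\right)$)
$- 33 \left(91 + t{\left(L \right)}\right) = - 33 \left(91 - \left(455 - 25\right)\right) = - 33 \left(91 - 430\right) = \left(-33\right) \left(-339\right) = 11187$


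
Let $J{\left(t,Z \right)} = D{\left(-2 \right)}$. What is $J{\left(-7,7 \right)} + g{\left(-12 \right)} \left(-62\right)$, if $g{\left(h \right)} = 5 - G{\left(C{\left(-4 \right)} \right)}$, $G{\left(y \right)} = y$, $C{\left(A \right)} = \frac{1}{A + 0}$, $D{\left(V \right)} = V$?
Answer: $- \frac{655}{2} \approx -327.5$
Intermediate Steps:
$C{\left(A \right)} = \frac{1}{A}$
$J{\left(t,Z \right)} = -2$
$g{\left(h \right)} = \frac{21}{4}$ ($g{\left(h \right)} = 5 - \frac{1}{-4} = 5 - - \frac{1}{4} = 5 + \frac{1}{4} = \frac{21}{4}$)
$J{\left(-7,7 \right)} + g{\left(-12 \right)} \left(-62\right) = -2 + \frac{21}{4} \left(-62\right) = -2 - \frac{651}{2} = - \frac{655}{2}$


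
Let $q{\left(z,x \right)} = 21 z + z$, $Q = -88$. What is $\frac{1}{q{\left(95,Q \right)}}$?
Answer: $\frac{1}{2090} \approx 0.00047847$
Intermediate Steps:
$q{\left(z,x \right)} = 22 z$
$\frac{1}{q{\left(95,Q \right)}} = \frac{1}{22 \cdot 95} = \frac{1}{2090}$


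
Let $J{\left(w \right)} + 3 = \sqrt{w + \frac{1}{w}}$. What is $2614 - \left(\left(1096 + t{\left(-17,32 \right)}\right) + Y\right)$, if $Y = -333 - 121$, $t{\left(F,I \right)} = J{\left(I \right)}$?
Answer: $1975 - \frac{5 \sqrt{82}}{8} \approx 1969.3$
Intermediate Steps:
$J{\left(w \right)} = -3 + \sqrt{w + \frac{1}{w}}$
$t{\left(F,I \right)} = -3 + \sqrt{I + \frac{1}{I}}$
$Y = -454$ ($Y = -333 - 121 = -454$)
$2614 - \left(\left(1096 + t{\left(-17,32 \right)}\right) + Y\right) = 2614 - \left(\left(1096 - \left(3 - \sqrt{32 + \frac{1}{32}}\right)\right) - 454\right) = 2614 - \left(\left(1096 - \left(3 - \sqrt{\frac{1025}{32}}\right)\right) - 454\right) = 2614 - \left(\left(1096 - \left(3 - \frac{5 \sqrt{82}}{8}\right)\right) - 454\right) = 2614 - \left(\left(1093 + \frac{5 \sqrt{82}}{8}\right) - 454\right) = 2614 - \left(639 + \frac{5 \sqrt{82}}{8}\right) = 1975 - \frac{5 \sqrt{82}}{8}$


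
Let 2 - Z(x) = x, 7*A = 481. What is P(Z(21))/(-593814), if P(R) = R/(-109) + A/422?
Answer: -36185/63733264868 ≈ -5.6776e-7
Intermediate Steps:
A = 481/7 (A = (1/7)*481 = 481/7 ≈ 68.714)
Z(x) = 2 - x
P(R) = 481/2954 - R/109 (P(R) = R/(-109) + (481/7)/422 = R*(-1/109) + (481/7)*(1/422) = -R/109 + 481/2954 = 481/2954 - R/109)
P(Z(21))/(-593814) = (481/2954 - (2 - 1*21)/109)/(-593814) = (481/2954 - (2 - 21)/109)*(-1/593814) = (481/2954 - 1/109*(-19))*(-1/593814) = (481/2954 + 19/109)*(-1/593814) = (108555/321986)*(-1/593814) = -36185/63733264868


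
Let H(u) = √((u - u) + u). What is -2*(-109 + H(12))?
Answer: 218 - 4*√3 ≈ 211.07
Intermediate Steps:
H(u) = √u (H(u) = √(0 + u) = √u)
-2*(-109 + H(12)) = -2*(-109 + √12) = -2*(-109 + 2*√3) = 218 - 4*√3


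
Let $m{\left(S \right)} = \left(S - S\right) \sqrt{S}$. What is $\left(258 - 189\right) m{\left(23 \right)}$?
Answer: $0$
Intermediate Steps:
$m{\left(S \right)} = 0$ ($m{\left(S \right)} = 0 \sqrt{S} = 0$)
$\left(258 - 189\right) m{\left(23 \right)} = \left(258 - 189\right) 0 = 69 \cdot 0 = 0$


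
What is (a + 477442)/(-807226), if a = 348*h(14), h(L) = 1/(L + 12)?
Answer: -3103460/5246969 ≈ -0.59148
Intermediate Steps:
h(L) = 1/(12 + L)
a = 174/13 (a = 348/(12 + 14) = 348/26 = 348*(1/26) = 174/13 ≈ 13.385)
(a + 477442)/(-807226) = (174/13 + 477442)/(-807226) = (6206920/13)*(-1/807226) = -3103460/5246969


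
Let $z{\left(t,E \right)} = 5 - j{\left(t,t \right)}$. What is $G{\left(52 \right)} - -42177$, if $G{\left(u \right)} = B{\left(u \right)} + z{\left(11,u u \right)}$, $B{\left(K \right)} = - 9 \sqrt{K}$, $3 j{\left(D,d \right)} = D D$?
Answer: $\frac{126425}{3} - 18 \sqrt{13} \approx 42077.0$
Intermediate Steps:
$j{\left(D,d \right)} = \frac{D^{2}}{3}$ ($j{\left(D,d \right)} = \frac{D D}{3} = \frac{D^{2}}{3}$)
$z{\left(t,E \right)} = 5 - \frac{t^{2}}{3}$
$G{\left(u \right)} = - \frac{106}{3} - 9 \sqrt{u}$ ($G{\left(u \right)} = - 9 \sqrt{u} + \left(5 - \frac{11^{2}}{3}\right) = - 9 \sqrt{u} + \left(5 - \frac{121}{3}\right) = - 9 \sqrt{u} - \frac{106}{3} = - \frac{106}{3} - 9 \sqrt{u}$)
$G{\left(52 \right)} - -42177 = \left(- \frac{106}{3} - 9 \sqrt{52}\right) - -42177 = \left(- \frac{106}{3} - 9 \cdot 2 \sqrt{13}\right) + 42177 = \left(- \frac{106}{3} - 18 \sqrt{13}\right) + 42177 = \frac{126425}{3} - 18 \sqrt{13}$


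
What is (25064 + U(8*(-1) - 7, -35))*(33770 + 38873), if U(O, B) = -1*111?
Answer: 1812660779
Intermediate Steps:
U(O, B) = -111
(25064 + U(8*(-1) - 7, -35))*(33770 + 38873) = (25064 - 111)*(33770 + 38873) = 24953*72643 = 1812660779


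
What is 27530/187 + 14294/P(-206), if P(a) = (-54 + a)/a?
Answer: 139447817/12155 ≈ 11472.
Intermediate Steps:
P(a) = (-54 + a)/a
27530/187 + 14294/P(-206) = 27530/187 + 14294/(((-54 - 206)/(-206))) = 27530*(1/187) + 14294/((-1/206*(-260))) = 27530/187 + 14294/(130/103) = 27530/187 + 14294*(103/130) = 27530/187 + 736141/65 = 139447817/12155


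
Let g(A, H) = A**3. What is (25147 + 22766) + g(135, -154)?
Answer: 2508288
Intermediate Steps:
(25147 + 22766) + g(135, -154) = (25147 + 22766) + 135**3 = 47913 + 2460375 = 2508288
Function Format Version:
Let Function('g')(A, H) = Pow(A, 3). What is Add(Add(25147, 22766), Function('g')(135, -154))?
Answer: 2508288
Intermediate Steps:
Add(Add(25147, 22766), Function('g')(135, -154)) = Add(Add(25147, 22766), Pow(135, 3)) = Add(47913, 2460375) = 2508288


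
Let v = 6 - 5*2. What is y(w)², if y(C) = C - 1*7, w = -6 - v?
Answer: 81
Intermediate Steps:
v = -4 (v = 6 - 10 = -4)
w = -2 (w = -6 - 1*(-4) = -6 + 4 = -2)
y(C) = -7 + C (y(C) = C - 7 = -7 + C)
y(w)² = (-7 - 2)² = (-9)² = 81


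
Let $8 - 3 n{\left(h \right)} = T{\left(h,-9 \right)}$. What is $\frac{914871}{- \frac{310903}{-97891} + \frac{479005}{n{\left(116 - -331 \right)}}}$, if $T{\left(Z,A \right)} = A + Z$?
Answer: $- \frac{7701956787246}{28107429415} \approx -274.02$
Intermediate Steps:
$n{\left(h \right)} = \frac{17}{3} - \frac{h}{3}$ ($n{\left(h \right)} = \frac{8}{3} - \frac{-9 + h}{3} = \frac{8}{3} - \left(-3 + \frac{h}{3}\right) = \frac{17}{3} - \frac{h}{3}$)
$\frac{914871}{- \frac{310903}{-97891} + \frac{479005}{n{\left(116 - -331 \right)}}} = \frac{914871}{- \frac{310903}{-97891} + \frac{479005}{\frac{17}{3} - \frac{116 - -331}{3}}} = \frac{914871}{\left(-310903\right) \left(- \frac{1}{97891}\right) + \frac{479005}{\frac{17}{3} - \frac{116 + 331}{3}}} = \frac{914871}{\frac{310903}{97891} + \frac{479005}{\frac{17}{3} - 149}} = \frac{914871}{\frac{310903}{97891} + \frac{479005}{- \frac{430}{3}}} = \frac{914871}{\frac{310903}{97891} + 479005 \left(- \frac{3}{430}\right)} = \frac{914871}{\frac{310903}{97891} - \frac{287403}{86}} = \frac{914871}{- \frac{28107429415}{8418626}} = 914871 \left(- \frac{8418626}{28107429415}\right) = - \frac{7701956787246}{28107429415}$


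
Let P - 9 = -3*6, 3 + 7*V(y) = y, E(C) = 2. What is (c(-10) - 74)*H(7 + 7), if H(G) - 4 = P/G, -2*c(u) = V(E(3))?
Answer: -48645/196 ≈ -248.19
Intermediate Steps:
V(y) = -3/7 + y/7
P = -9 (P = 9 - 3*6 = 9 - 18 = -9)
c(u) = 1/14 (c(u) = -(-3/7 + (1/7)*2)/2 = -(-3/7 + 2/7)/2 = -1/2*(-1/7) = 1/14)
H(G) = 4 - 9/G
(c(-10) - 74)*H(7 + 7) = (1/14 - 74)*(4 - 9/(7 + 7)) = -1035*(4 - 9/14)/14 = -1035/14*47/14 = -48645/196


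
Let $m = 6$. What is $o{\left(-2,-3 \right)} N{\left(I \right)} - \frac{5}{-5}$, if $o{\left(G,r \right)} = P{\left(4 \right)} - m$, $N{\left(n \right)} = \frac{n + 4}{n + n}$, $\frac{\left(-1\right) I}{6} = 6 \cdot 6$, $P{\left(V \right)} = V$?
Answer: $\frac{1}{54} \approx 0.018519$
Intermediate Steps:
$I = -216$ ($I = - 6 \cdot 6 \cdot 6 = \left(-6\right) 36 = -216$)
$N{\left(n \right)} = \frac{4 + n}{2 n}$
$o{\left(G,r \right)} = -2$ ($o{\left(G,r \right)} = 4 - 6 = -2$)
$o{\left(-2,-3 \right)} N{\left(I \right)} - \frac{5}{-5} = - 2 \frac{4 - 216}{2 \left(-216\right)} - \frac{5}{-5} = - 2 \cdot \frac{1}{2} \left(- \frac{1}{216}\right) \left(-212\right) - -1 = \left(-2\right) \frac{53}{108} + 1 = - \frac{53}{54} + 1 = \frac{1}{54}$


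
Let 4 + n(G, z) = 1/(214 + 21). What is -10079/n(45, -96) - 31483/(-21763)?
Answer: 51576642632/20435457 ≈ 2523.9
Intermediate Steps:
n(G, z) = -939/235 (n(G, z) = -4 + 1/(214 + 21) = -4 + 1/235 = -939/235)
-10079/n(45, -96) - 31483/(-21763) = -10079/(-939/235) - 31483/(-21763) = -10079*(-235/939) - 31483*(-1/21763) = 2368565/939 + 31483/21763 = 51576642632/20435457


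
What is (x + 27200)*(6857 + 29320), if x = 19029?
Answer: 1672426533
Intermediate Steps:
(x + 27200)*(6857 + 29320) = (19029 + 27200)*(6857 + 29320) = 46229*36177 = 1672426533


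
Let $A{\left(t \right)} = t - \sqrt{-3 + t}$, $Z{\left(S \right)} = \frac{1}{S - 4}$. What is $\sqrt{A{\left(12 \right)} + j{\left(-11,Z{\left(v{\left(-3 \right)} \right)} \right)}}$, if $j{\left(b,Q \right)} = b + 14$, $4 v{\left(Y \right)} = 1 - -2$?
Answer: $2 \sqrt{3} \approx 3.4641$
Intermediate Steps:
$v{\left(Y \right)} = \frac{3}{4}$ ($v{\left(Y \right)} = \frac{1 - -2}{4} = \frac{1 + 2}{4} = \frac{1}{4} \cdot 3 = \frac{3}{4}$)
$Z{\left(S \right)} = \frac{1}{-4 + S}$
$j{\left(b,Q \right)} = 14 + b$
$\sqrt{A{\left(12 \right)} + j{\left(-11,Z{\left(v{\left(-3 \right)} \right)} \right)}} = \sqrt{\left(12 - \sqrt{-3 + 12}\right) + \left(14 - 11\right)} = \sqrt{\left(12 - \sqrt{9}\right) + 3} = \sqrt{\left(12 - 3\right) + 3} = \sqrt{9 + 3} = \sqrt{12} = 2 \sqrt{3}$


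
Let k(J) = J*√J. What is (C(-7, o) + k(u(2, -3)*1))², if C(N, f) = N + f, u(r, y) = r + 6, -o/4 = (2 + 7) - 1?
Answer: 2033 - 1248*√2 ≈ 268.06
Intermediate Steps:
o = -32 (o = -4*((2 + 7) - 1) = -4*(9 - 1) = -4*8 = -32)
u(r, y) = 6 + r
k(J) = J^(3/2)
(C(-7, o) + k(u(2, -3)*1))² = ((-7 - 32) + ((6 + 2)*1)^(3/2))² = (-39 + (8*1)^(3/2))² = (-39 + 8^(3/2))² = (-39 + 16*√2)²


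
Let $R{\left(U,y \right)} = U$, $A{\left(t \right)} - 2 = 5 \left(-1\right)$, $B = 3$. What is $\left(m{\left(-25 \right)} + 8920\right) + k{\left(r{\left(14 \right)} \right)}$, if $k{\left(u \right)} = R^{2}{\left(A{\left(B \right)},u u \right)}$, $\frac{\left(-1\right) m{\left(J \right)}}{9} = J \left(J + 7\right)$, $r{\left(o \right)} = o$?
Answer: $4879$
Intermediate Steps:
$A{\left(t \right)} = -3$ ($A{\left(t \right)} = 2 + 5 \left(-1\right) = 2 - 5 = -3$)
$m{\left(J \right)} = - 9 J \left(7 + J\right)$ ($m{\left(J \right)} = - 9 J \left(J + 7\right) = - 9 J \left(7 + J\right)$)
$k{\left(u \right)} = 9$ ($k{\left(u \right)} = \left(-3\right)^{2} = 9$)
$\left(m{\left(-25 \right)} + 8920\right) + k{\left(r{\left(14 \right)} \right)} = \left(\left(-9\right) \left(-25\right) \left(7 - 25\right) + 8920\right) + 9 = \left(\left(-9\right) \left(-25\right) \left(-18\right) + 8920\right) + 9 = \left(-4050 + 8920\right) + 9 = 4870 + 9 = 4879$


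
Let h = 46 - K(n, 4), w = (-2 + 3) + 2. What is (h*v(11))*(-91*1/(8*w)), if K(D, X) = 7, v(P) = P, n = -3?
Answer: -13013/8 ≈ -1626.6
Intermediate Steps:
w = 3 (w = 1 + 2 = 3)
h = 39 (h = 46 - 1*7 = 46 - 7 = 39)
(h*v(11))*(-91*1/(8*w)) = (39*11)*(-91/(3*8)) = 429*(-91/24) = -13013/8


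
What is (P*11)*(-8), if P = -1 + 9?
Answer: -704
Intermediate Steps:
P = 8
(P*11)*(-8) = (8*11)*(-8) = 88*(-8) = -704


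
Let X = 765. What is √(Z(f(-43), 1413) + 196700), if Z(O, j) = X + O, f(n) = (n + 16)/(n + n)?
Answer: √1460453462/86 ≈ 444.37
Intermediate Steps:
f(n) = (16 + n)/(2*n) (f(n) = (16 + n)/((2*n)) = (16 + n)*(1/(2*n)) = (16 + n)/(2*n))
Z(O, j) = 765 + O
√(Z(f(-43), 1413) + 196700) = √((765 + (½)*(16 - 43)/(-43)) + 196700) = √((765 + (½)*(-1/43)*(-27)) + 196700) = √((765 + 27/86) + 196700) = √(65817/86 + 196700) = √(16982017/86) = √1460453462/86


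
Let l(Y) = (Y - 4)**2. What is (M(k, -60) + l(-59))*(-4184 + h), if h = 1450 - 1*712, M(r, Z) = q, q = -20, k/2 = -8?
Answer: -13608254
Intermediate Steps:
k = -16 (k = 2*(-8) = -16)
M(r, Z) = -20
l(Y) = (-4 + Y)**2
h = 738 (h = 1450 - 712 = 738)
(M(k, -60) + l(-59))*(-4184 + h) = (-20 + (-4 - 59)**2)*(-4184 + 738) = (-20 + (-63)**2)*(-3446) = (-20 + 3969)*(-3446) = 3949*(-3446) = -13608254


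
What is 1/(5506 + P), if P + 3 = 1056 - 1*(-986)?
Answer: 1/7545 ≈ 0.00013254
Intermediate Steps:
P = 2039 (P = -3 + (1056 - 1*(-986)) = -3 + (1056 + 986) = -3 + 2042 = 2039)
1/(5506 + P) = 1/(5506 + 2039) = 1/7545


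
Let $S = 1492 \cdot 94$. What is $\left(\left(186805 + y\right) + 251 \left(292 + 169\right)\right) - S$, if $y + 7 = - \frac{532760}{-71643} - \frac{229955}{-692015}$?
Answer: $\frac{1608993196613162}{9915606129} \approx 1.6227 \cdot 10^{5}$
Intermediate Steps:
$y = \frac{7621272590}{9915606129}$ ($y = -7 - \left(- \frac{532760}{71643} - \frac{45991}{138403}\right) = -7 - - \frac{77030515493}{9915606129} = -7 + \left(\frac{532760}{71643} + \frac{45991}{138403}\right) = -7 + \frac{77030515493}{9915606129} = \frac{7621272590}{9915606129} \approx 0.76861$)
$S = 140248$
$\left(\left(186805 + y\right) + 251 \left(292 + 169\right)\right) - S = \left(\left(186805 + \frac{7621272590}{9915606129}\right) + 251 \left(292 + 169\right)\right) - 140248 = \left(\frac{1852292424200435}{9915606129} + 251 \cdot 461\right) - 140248 = \left(\frac{1852292424200435}{9915606129} + 115711\right) - 140248 = \frac{2999637124993154}{9915606129} - 140248 = \frac{1608993196613162}{9915606129}$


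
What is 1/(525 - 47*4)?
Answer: 1/337 ≈ 0.0029674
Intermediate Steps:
1/(525 - 47*4) = 1/(525 - 188) = 1/337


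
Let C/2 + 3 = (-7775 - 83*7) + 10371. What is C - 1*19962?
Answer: -15938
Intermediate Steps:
C = 4024 (C = -6 + 2*((-7775 - 83*7) + 10371) = -6 + 2*((-7775 - 581) + 10371) = -6 + 2*(-8356 + 10371) = -6 + 2*2015 = -6 + 4030 = 4024)
C - 1*19962 = 4024 - 1*19962 = 4024 - 19962 = -15938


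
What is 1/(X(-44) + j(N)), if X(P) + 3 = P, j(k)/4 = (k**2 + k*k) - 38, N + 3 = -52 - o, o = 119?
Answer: 1/242009 ≈ 4.1321e-6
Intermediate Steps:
N = -174 (N = -3 + (-52 - 1*119) = -3 + (-52 - 119) = -3 - 171 = -174)
j(k) = -152 + 8*k**2 (j(k) = 4*((k**2 + k*k) - 38) = 4*((k**2 + k**2) - 38) = 4*(2*k**2 - 38) = 4*(-38 + 2*k**2) = -152 + 8*k**2)
X(P) = -3 + P
1/(X(-44) + j(N)) = 1/((-3 - 44) + (-152 + 8*(-174)**2)) = 1/(-47 + (-152 + 8*30276)) = 1/(-47 + (-152 + 242208)) = 1/(-47 + 242056) = 1/242009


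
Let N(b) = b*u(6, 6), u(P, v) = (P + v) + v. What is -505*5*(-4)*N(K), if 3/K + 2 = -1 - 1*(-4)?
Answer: 545400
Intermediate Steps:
u(P, v) = P + 2*v
K = 3 (K = 3/(-2 + (-1 - 1*(-4))) = 3/(-2 + (-1 + 4)) = 3/(-2 + 3) = 3/1 = 3*1 = 3)
N(b) = 18*b (N(b) = b*(6 + 2*6) = b*(6 + 12) = b*18 = 18*b)
-505*5*(-4)*N(K) = -505*5*(-4)*18*3 = -(-10100)*54 = -505*(-1080) = 545400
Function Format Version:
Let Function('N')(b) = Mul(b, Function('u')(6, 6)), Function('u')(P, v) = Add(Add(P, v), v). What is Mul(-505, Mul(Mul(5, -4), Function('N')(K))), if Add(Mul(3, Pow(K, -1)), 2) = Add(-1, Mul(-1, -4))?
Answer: 545400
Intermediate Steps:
Function('u')(P, v) = Add(P, Mul(2, v))
K = 3 (K = Mul(3, Pow(Add(-2, Add(-1, Mul(-1, -4))), -1)) = Mul(3, Pow(Add(-2, Add(-1, 4)), -1)) = Mul(3, Pow(Add(-2, 3), -1)) = Mul(3, Pow(1, -1)) = Mul(3, 1) = 3)
Function('N')(b) = Mul(18, b) (Function('N')(b) = Mul(b, Add(6, Mul(2, 6))) = Mul(b, Add(6, 12)) = Mul(b, 18) = Mul(18, b))
Mul(-505, Mul(Mul(5, -4), Function('N')(K))) = Mul(-505, Mul(Mul(5, -4), Mul(18, 3))) = Mul(-505, Mul(-20, 54)) = Mul(-505, -1080) = 545400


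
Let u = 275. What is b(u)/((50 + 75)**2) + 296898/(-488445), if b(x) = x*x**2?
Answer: 216607799/162815 ≈ 1330.4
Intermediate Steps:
b(x) = x**3
b(u)/((50 + 75)**2) + 296898/(-488445) = 275**3/((50 + 75)**2) + 296898/(-488445) = 20796875/(125**2) + 296898*(-1/488445) = 20796875/15625 - 98966/162815 = 20796875*(1/15625) - 98966/162815 = 1331 - 98966/162815 = 216607799/162815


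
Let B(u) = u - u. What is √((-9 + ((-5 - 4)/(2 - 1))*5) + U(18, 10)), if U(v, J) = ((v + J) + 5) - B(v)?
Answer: I*√21 ≈ 4.5826*I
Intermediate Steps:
B(u) = 0
U(v, J) = 5 + J + v (U(v, J) = ((v + J) + 5) - 1*0 = ((J + v) + 5) + 0 = (5 + J + v) + 0 = 5 + J + v)
√((-9 + ((-5 - 4)/(2 - 1))*5) + U(18, 10)) = √((-9 + ((-5 - 4)/(2 - 1))*5) + (5 + 10 + 18)) = √((-9 - 9/1*5) + 33) = √((-9 - 9*1*5) + 33) = √((-9 - 9*5) + 33) = √((-9 - 45) + 33) = √(-54 + 33) = √(-21) = I*√21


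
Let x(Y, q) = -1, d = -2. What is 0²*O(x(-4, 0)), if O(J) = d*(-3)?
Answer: 0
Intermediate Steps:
O(J) = 6 (O(J) = -2*(-3) = 6)
0²*O(x(-4, 0)) = 0²*6 = 0*6 = 0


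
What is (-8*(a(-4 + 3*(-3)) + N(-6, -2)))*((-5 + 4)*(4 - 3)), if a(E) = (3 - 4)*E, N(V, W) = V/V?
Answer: 112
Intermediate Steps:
N(V, W) = 1
a(E) = -E
(-8*(a(-4 + 3*(-3)) + N(-6, -2)))*((-5 + 4)*(4 - 3)) = (-8*(-(-4 + 3*(-3)) + 1))*((-5 + 4)*(4 - 3)) = (-8*(-(-4 - 9) + 1))*(-1*1) = -8*(-1*(-13) + 1)*(-1) = -8*(13 + 1)*(-1) = -8*14*(-1) = -112*(-1) = 112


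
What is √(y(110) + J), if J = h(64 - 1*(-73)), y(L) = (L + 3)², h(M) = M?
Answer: 3*√1434 ≈ 113.60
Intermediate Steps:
y(L) = (3 + L)²
J = 137 (J = 64 - 1*(-73) = 64 + 73 = 137)
√(y(110) + J) = √((3 + 110)² + 137) = √(113² + 137) = √(12769 + 137) = √12906 = 3*√1434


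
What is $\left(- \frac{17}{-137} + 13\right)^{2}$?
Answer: $\frac{3232804}{18769} \approx 172.24$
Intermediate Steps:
$\left(- \frac{17}{-137} + 13\right)^{2} = \left(\left(-17\right) \left(- \frac{1}{137}\right) + 13\right)^{2} = \left(\frac{17}{137} + 13\right)^{2} = \left(\frac{1798}{137}\right)^{2} = \frac{3232804}{18769}$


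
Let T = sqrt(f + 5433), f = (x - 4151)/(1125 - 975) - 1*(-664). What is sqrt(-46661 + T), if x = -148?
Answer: sqrt(-4666100 + 30*sqrt(67426))/10 ≈ 215.83*I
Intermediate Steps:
f = 31767/50 (f = (-148 - 4151)/(1125 - 975) - 1*(-664) = -4299/150 + 664 = -4299*1/150 + 664 = -1433/50 + 664 = 31767/50 ≈ 635.34)
T = 3*sqrt(67426)/10 (T = sqrt(31767/50 + 5433) = sqrt(303417/50) = 3*sqrt(67426)/10 ≈ 77.900)
sqrt(-46661 + T) = sqrt(-46661 + 3*sqrt(67426)/10)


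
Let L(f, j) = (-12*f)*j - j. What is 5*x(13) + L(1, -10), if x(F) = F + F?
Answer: 260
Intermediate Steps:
L(f, j) = -j - 12*f*j (L(f, j) = -12*f*j - j = -j - 12*f*j)
x(F) = 2*F
5*x(13) + L(1, -10) = 5*(2*13) - 1*(-10)*(1 + 12*1) = 5*26 - 1*(-10)*(1 + 12) = 130 - 1*(-10)*13 = 130 + 130 = 260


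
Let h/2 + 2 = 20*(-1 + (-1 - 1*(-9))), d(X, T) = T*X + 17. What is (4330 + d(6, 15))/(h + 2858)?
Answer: 4437/3134 ≈ 1.4158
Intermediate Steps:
d(X, T) = 17 + T*X
h = 276 (h = -4 + 2*(20*(-1 + (-1 - 1*(-9)))) = -4 + 2*(20*(-1 + (-1 + 9))) = -4 + 2*(20*(-1 + 8)) = -4 + 2*(20*7) = -4 + 2*140 = -4 + 280 = 276)
(4330 + d(6, 15))/(h + 2858) = (4330 + (17 + 15*6))/(276 + 2858) = (4330 + (17 + 90))/3134 = (4330 + 107)*(1/3134) = 4437*(1/3134) = 4437/3134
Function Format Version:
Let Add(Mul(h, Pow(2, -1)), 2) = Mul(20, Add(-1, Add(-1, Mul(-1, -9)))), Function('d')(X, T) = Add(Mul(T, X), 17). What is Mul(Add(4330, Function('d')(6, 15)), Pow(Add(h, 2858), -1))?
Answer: Rational(4437, 3134) ≈ 1.4158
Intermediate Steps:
Function('d')(X, T) = Add(17, Mul(T, X))
h = 276 (h = Add(-4, Mul(2, Mul(20, Add(-1, Add(-1, Mul(-1, -9)))))) = Add(-4, Mul(2, Mul(20, Add(-1, Add(-1, 9))))) = Add(-4, Mul(2, Mul(20, Add(-1, 8)))) = Add(-4, Mul(2, Mul(20, 7))) = Add(-4, Mul(2, 140)) = Add(-4, 280) = 276)
Mul(Add(4330, Function('d')(6, 15)), Pow(Add(h, 2858), -1)) = Mul(Add(4330, Add(17, Mul(15, 6))), Pow(Add(276, 2858), -1)) = Mul(Add(4330, Add(17, 90)), Pow(3134, -1)) = Mul(Add(4330, 107), Rational(1, 3134)) = Mul(4437, Rational(1, 3134)) = Rational(4437, 3134)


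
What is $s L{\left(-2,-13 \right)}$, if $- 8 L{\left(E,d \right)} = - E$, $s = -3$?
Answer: $\frac{3}{4} \approx 0.75$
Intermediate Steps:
$L{\left(E,d \right)} = \frac{E}{8}$ ($L{\left(E,d \right)} = - \frac{\left(-1\right) E}{8} = \frac{E}{8}$)
$s L{\left(-2,-13 \right)} = - 3 \cdot \frac{1}{8} \left(-2\right) = \left(-3\right) \left(- \frac{1}{4}\right) = \frac{3}{4}$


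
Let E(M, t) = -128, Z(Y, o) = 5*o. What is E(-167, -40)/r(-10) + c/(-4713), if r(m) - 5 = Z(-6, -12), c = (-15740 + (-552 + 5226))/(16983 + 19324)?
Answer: 21903314678/9411319005 ≈ 2.3273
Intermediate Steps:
c = -11066/36307 (c = (-15740 + 4674)/36307 = -11066*1/36307 = -11066/36307 ≈ -0.30479)
r(m) = -55 (r(m) = 5 + 5*(-12) = 5 - 60 = -55)
E(-167, -40)/r(-10) + c/(-4713) = -128/(-55) - 11066/36307/(-4713) = -128*(-1/55) - 11066/36307*(-1/4713) = 128/55 + 11066/171114891 = 21903314678/9411319005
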